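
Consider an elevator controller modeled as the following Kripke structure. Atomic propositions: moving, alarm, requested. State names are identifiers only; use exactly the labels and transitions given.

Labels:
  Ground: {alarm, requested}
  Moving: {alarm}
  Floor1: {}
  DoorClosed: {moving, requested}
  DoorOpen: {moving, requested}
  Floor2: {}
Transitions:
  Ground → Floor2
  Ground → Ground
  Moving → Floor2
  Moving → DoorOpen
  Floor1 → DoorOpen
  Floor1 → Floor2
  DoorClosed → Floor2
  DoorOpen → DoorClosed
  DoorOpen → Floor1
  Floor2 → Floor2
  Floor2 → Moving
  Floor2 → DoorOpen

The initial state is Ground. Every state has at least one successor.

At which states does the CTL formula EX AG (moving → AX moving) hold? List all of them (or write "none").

States satisfying AG (moving → AX moving): ∅.
States satisfying EX AG (moving → AX moving): ∅.

none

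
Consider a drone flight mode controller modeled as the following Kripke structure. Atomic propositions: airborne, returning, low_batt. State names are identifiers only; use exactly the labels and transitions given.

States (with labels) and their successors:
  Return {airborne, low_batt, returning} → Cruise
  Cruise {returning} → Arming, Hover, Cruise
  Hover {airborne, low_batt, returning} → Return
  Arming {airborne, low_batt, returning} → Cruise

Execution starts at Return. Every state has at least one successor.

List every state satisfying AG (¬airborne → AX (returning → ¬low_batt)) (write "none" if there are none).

none

States satisfying ¬airborne → AX (returning → ¬low_batt): {Return, Hover, Arming}.
States satisfying AG (¬airborne → AX (returning → ¬low_batt)): ∅.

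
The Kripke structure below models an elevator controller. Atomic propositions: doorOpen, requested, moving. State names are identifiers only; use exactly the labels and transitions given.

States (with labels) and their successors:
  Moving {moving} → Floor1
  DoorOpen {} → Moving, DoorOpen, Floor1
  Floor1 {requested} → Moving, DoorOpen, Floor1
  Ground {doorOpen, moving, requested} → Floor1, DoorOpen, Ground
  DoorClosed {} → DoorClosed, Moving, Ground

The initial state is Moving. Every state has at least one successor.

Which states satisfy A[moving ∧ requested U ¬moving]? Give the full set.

{DoorOpen, Floor1, DoorClosed}

States satisfying moving ∧ requested: {Ground}.
States satisfying ¬moving: {DoorOpen, Floor1, DoorClosed}.
States satisfying A[moving ∧ requested U ¬moving]: {DoorOpen, Floor1, DoorClosed}.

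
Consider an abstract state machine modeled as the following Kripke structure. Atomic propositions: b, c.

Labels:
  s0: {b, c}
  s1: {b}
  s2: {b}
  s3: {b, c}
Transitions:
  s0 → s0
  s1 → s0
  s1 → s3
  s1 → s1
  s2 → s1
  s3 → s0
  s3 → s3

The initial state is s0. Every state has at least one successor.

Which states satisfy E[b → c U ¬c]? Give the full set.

States satisfying b → c: {s0, s3}.
States satisfying ¬c: {s1, s2}.
States satisfying E[b → c U ¬c]: {s1, s2}.

{s1, s2}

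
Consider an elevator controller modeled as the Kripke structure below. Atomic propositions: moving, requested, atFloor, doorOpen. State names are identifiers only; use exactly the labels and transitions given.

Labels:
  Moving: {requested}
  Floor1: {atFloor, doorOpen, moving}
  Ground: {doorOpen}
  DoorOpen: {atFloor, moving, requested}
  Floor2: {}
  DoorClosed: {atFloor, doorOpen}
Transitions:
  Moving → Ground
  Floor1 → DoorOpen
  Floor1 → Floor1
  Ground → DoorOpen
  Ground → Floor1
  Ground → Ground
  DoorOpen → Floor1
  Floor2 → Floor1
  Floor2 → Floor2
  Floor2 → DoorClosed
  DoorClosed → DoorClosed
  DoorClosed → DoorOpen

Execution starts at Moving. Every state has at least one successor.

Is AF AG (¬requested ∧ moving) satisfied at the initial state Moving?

Violated

States satisfying AG (¬requested ∧ moving): ∅.
States satisfying AF AG (¬requested ∧ moving): ∅.
There is a path from Moving along which AG (¬requested ∧ moving) never holds.
Moving ∉ Sat(AF AG (¬requested ∧ moving)).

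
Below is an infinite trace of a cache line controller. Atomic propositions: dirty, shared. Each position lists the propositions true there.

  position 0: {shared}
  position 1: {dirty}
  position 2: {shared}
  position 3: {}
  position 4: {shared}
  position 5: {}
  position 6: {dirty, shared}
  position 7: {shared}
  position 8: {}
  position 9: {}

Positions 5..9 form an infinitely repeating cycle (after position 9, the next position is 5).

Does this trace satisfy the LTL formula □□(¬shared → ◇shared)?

Holds

□(¬shared → ◇shared) holds at every position 0..9, and those are all positions ever visited, so □□(¬shared → ◇shared) holds.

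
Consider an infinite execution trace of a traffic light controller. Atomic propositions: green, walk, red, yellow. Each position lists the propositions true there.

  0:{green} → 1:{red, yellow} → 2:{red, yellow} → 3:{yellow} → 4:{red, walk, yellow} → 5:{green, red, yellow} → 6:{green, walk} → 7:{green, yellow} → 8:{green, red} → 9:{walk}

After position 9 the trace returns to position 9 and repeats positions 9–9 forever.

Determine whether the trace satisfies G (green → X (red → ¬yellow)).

green → X (red → ¬yellow) must hold at every position from 0 onward. It fails at position 0, so G (green → X (red → ¬yellow)) is false.
Positions where green holds: 0, 5, 6, 7, 8.
Check X (red → ¬yellow) at each: 0→fails, 5→ok, 6→ok, 7→ok, 8→ok.

No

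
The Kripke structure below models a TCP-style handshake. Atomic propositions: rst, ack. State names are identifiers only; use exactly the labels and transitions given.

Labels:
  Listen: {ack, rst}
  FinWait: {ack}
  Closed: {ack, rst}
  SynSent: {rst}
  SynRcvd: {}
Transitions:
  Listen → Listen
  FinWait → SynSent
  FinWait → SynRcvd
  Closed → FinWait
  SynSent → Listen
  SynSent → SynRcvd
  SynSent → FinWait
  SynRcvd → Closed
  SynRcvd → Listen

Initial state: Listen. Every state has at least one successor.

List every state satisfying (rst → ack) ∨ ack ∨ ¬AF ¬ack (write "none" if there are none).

{Listen, FinWait, Closed, SynRcvd}

States satisfying rst → ack: {Listen, FinWait, Closed, SynRcvd}.
States satisfying (rst → ack) ∨ ack: {Listen, FinWait, Closed, SynRcvd}.
States satisfying ¬ack: {SynSent, SynRcvd}.
States satisfying AF ¬ack: {FinWait, Closed, SynSent, SynRcvd}.
States satisfying ¬AF ¬ack: {Listen}.
States satisfying (rst → ack) ∨ ack ∨ ¬AF ¬ack: {Listen, FinWait, Closed, SynRcvd}.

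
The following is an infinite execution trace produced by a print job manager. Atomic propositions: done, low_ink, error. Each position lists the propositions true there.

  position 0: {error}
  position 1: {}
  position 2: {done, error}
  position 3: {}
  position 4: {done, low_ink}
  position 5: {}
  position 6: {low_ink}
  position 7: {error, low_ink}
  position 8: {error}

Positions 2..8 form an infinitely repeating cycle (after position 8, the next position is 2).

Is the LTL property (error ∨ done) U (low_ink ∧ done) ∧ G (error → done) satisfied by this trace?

Walking from position 0: at position 1, low_ink ∧ done has not yet held and error ∨ done fails, so (error ∨ done) U (low_ink ∧ done) is false.
error → done must hold at every position from 0 onward. It fails at position 0, so G (error → done) is false.
Positions where error holds: 0, 2, 7, 8.
Check done at each: 0→fails, 2→ok, 7→fails, 8→fails.
At position 0: (error ∨ done) U (low_ink ∧ done) is false; G (error → done) is false; so (error ∨ done) U (low_ink ∧ done) ∧ G (error → done) is false.

Violated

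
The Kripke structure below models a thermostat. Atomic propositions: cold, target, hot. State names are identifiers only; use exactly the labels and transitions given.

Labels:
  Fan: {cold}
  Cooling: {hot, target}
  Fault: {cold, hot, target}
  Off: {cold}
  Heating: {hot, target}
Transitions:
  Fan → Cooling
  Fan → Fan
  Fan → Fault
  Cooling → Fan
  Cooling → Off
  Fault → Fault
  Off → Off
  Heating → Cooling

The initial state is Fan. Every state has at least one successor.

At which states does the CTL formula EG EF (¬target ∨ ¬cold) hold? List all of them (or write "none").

{Fan, Cooling, Off, Heating}

States satisfying EF (¬target ∨ ¬cold): {Fan, Cooling, Off, Heating}.
States satisfying EG EF (¬target ∨ ¬cold): {Fan, Cooling, Off, Heating}.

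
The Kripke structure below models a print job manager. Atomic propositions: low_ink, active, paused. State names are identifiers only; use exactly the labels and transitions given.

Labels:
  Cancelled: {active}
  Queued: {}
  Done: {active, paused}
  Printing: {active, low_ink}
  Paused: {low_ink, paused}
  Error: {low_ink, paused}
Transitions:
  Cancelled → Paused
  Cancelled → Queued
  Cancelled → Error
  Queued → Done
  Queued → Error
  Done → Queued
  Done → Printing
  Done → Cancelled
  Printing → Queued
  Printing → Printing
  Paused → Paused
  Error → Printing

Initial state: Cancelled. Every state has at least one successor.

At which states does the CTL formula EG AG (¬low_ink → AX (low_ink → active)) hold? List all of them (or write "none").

{Paused}

States satisfying AG (¬low_ink → AX (low_ink → active)): {Paused}.
States satisfying EG AG (¬low_ink → AX (low_ink → active)): {Paused}.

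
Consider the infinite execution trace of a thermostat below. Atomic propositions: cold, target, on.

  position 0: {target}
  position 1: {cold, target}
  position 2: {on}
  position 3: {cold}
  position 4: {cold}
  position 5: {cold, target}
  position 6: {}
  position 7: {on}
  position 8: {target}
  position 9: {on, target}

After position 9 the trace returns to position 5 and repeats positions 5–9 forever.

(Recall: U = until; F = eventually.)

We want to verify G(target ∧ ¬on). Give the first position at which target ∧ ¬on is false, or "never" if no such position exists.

2

Check target ∧ ¬on at each position in order: 0 ✓, 1 ✓.
At position 2 the labels are {on}, so target ∧ ¬on is false there. This is the first violation.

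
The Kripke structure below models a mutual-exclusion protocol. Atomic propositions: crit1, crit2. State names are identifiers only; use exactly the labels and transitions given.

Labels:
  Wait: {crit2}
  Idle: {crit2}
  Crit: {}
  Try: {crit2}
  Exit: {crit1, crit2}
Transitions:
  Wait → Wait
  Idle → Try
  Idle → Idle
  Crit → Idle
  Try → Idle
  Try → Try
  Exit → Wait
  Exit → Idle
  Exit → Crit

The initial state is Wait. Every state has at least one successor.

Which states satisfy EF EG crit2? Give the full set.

States satisfying EG crit2: {Wait, Idle, Try, Exit}.
States satisfying EF EG crit2: {Wait, Idle, Crit, Try, Exit}.

{Wait, Idle, Crit, Try, Exit}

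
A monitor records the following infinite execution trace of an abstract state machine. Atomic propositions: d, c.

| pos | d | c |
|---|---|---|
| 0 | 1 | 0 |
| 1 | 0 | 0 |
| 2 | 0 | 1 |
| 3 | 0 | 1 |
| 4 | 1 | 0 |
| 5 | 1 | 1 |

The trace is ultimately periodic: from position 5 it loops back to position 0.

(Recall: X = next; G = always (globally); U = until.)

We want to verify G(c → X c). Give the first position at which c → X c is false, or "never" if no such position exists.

Check c → X c at each position in order: 0 ✓, 1 ✓, 2 ✓.
At position 3 the labels are {c} and the next position 4 has {d}, so c → X c is false there. This is the first violation.

3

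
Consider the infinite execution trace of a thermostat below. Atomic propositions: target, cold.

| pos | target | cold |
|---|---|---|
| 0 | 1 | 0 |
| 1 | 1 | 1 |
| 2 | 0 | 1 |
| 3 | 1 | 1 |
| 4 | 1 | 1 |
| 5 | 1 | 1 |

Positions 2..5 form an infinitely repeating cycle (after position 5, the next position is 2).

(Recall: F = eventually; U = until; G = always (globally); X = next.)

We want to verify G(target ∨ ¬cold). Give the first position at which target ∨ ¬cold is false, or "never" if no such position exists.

2

Check target ∨ ¬cold at each position in order: 0 ✓, 1 ✓.
At position 2 the labels are {cold}, so target ∨ ¬cold is false there. This is the first violation.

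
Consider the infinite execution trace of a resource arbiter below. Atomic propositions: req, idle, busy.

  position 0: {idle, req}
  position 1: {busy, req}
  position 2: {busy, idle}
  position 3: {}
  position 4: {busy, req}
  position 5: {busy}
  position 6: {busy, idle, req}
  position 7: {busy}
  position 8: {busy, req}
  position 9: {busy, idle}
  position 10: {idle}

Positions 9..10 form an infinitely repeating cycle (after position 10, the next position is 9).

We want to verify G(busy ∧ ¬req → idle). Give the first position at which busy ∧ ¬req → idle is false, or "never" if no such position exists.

Check busy ∧ ¬req → idle at each position in order: 0 ✓, 1 ✓, 2 ✓, 3 ✓, 4 ✓.
At position 5 the labels are {busy}, so busy ∧ ¬req → idle is false there. This is the first violation.

5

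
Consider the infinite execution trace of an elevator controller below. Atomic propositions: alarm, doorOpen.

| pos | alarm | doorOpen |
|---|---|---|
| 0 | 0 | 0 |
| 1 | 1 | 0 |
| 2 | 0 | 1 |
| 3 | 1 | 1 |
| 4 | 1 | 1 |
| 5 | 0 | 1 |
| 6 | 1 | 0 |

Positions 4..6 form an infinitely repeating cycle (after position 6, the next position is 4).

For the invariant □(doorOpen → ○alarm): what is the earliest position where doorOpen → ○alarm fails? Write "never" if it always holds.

4

Check doorOpen → ○alarm at each position in order: 0 ✓, 1 ✓, 2 ✓, 3 ✓.
At position 4 the labels are {alarm, doorOpen} and the next position 5 has {doorOpen}, so doorOpen → ○alarm is false there. This is the first violation.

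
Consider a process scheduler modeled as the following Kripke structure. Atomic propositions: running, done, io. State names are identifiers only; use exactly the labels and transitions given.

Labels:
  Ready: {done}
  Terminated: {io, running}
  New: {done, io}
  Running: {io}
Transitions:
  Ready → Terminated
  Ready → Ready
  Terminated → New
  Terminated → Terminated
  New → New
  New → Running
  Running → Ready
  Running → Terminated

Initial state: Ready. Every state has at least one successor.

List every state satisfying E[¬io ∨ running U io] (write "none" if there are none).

{Ready, Terminated, New, Running}

States satisfying ¬io ∨ running: {Ready, Terminated}.
States satisfying io: {Terminated, New, Running}.
States satisfying E[¬io ∨ running U io]: {Ready, Terminated, New, Running}.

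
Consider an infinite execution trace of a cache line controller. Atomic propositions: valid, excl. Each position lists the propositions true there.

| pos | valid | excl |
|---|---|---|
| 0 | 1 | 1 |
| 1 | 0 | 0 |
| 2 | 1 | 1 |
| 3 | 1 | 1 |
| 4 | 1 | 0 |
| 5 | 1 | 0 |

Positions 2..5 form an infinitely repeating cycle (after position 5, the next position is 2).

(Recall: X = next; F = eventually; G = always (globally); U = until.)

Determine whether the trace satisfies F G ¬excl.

No

G ¬excl is false at every position 0..5, so it never becomes true and F G ¬excl fails.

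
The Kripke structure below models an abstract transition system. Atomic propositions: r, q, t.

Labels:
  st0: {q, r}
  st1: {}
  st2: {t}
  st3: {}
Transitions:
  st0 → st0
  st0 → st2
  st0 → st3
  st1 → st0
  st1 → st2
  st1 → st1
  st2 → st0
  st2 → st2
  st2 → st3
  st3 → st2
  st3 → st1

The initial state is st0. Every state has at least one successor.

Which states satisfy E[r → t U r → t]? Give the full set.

States satisfying r → t: {st1, st2, st3}.
States satisfying E[r → t U r → t]: {st1, st2, st3}.

{st1, st2, st3}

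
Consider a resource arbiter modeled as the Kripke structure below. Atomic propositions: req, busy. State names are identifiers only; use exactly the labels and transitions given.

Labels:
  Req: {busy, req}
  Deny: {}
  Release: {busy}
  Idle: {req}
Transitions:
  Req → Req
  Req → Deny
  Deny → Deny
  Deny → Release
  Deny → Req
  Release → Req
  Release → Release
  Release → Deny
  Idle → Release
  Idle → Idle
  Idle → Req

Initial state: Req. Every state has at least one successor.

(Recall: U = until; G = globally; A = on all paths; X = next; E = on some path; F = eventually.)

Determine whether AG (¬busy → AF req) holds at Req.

States satisfying ¬busy → AF req: {Req, Release, Idle}.
States satisfying AG (¬busy → AF req): ∅.
Deny is reachable from Req and violates ¬busy → AF req, so AG fails at Req.
Req ∉ Sat(AG (¬busy → AF req)).

Violated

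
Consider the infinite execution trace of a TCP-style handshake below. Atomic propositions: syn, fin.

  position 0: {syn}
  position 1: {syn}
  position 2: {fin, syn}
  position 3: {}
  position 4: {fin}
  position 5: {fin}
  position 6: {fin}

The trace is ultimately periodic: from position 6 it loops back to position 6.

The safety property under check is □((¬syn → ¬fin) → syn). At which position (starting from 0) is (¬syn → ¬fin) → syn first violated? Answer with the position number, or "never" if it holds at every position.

3

Check (¬syn → ¬fin) → syn at each position in order: 0 ✓, 1 ✓, 2 ✓.
At position 3 the labels are {}, so (¬syn → ¬fin) → syn is false there. This is the first violation.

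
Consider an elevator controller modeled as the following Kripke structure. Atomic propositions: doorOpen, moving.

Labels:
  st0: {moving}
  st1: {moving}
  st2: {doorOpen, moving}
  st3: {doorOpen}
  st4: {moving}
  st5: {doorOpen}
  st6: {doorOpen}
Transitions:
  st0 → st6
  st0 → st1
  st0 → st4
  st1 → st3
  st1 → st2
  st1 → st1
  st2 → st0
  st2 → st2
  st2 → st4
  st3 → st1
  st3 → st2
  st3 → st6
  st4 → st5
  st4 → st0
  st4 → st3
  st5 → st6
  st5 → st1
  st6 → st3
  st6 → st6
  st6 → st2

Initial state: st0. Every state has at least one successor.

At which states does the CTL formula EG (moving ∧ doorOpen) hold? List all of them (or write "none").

{st2}

States satisfying moving ∧ doorOpen: {st2}.
States satisfying EG (moving ∧ doorOpen): {st2}.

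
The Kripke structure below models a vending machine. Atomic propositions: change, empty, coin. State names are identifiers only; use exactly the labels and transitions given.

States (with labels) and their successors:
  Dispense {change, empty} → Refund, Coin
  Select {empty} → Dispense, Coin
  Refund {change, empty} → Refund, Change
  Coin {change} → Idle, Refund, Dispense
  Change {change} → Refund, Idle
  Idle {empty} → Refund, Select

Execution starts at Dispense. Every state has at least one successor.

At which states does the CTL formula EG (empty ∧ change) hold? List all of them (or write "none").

States satisfying empty ∧ change: {Dispense, Refund}.
States satisfying EG (empty ∧ change): {Dispense, Refund}.

{Dispense, Refund}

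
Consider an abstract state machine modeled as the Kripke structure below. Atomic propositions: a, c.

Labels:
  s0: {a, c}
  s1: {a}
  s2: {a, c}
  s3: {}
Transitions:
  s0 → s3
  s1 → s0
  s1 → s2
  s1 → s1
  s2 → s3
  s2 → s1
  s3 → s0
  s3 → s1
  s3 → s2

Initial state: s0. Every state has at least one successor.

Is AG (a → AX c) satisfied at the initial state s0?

Violated

States satisfying a → AX c: {s3}.
States satisfying AG (a → AX c): ∅.
s0 is reachable from s0 and violates a → AX c, so AG fails at s0.
s0 ∉ Sat(AG (a → AX c)).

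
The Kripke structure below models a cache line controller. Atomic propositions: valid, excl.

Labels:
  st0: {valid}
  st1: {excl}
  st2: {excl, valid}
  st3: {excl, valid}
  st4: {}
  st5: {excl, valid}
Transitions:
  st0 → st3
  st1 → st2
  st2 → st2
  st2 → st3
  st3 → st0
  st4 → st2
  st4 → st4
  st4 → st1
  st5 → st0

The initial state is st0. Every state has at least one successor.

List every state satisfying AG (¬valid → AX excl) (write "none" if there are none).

States satisfying ¬valid → AX excl: {st0, st1, st2, st3, st5}.
States satisfying AG (¬valid → AX excl): {st0, st1, st2, st3, st5}.

{st0, st1, st2, st3, st5}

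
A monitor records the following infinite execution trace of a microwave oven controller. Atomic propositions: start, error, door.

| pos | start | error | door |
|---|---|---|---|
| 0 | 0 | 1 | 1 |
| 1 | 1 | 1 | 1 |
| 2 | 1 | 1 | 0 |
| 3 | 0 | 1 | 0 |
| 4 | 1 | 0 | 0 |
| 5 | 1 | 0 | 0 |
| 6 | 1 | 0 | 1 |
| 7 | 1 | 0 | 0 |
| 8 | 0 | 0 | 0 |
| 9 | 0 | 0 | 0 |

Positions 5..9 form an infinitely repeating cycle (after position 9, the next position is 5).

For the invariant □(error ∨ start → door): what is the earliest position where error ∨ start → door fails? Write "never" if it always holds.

Check error ∨ start → door at each position in order: 0 ✓, 1 ✓.
At position 2 the labels are {error, start}, so error ∨ start → door is false there. This is the first violation.

2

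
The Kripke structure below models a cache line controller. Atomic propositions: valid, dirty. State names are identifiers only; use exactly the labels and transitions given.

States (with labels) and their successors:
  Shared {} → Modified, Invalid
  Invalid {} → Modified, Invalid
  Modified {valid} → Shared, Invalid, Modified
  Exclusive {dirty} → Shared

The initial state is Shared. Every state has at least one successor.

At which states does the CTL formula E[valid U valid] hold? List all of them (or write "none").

States satisfying valid: {Modified}.
States satisfying E[valid U valid]: {Modified}.

{Modified}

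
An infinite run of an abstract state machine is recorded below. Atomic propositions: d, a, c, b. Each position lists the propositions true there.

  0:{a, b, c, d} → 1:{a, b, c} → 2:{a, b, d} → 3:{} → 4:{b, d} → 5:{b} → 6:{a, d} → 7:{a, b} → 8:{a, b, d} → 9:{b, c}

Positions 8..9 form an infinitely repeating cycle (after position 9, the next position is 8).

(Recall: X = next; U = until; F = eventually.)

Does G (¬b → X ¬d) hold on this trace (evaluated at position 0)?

No

¬b → X ¬d must hold at every position from 0 onward. It fails at position 3, so G (¬b → X ¬d) is false.
Positions where ¬b holds: 3, 6.
Check X ¬d at each: 3→fails, 6→ok.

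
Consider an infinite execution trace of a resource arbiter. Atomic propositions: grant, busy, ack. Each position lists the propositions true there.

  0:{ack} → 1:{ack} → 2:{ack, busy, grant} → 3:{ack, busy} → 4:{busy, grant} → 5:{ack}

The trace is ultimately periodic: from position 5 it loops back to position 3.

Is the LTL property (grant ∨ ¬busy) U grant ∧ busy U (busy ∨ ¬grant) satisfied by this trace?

Satisfied

Walking from position 0: grant first holds at position 2, and grant ∨ ¬busy holds at every earlier position along the way, so (grant ∨ ¬busy) U grant holds.
Walking from position 0: busy ∨ ¬grant first holds at position 0, and busy holds at every earlier position along the way, so busy U (busy ∨ ¬grant) holds.
At position 0: (grant ∨ ¬busy) U grant is true; busy U (busy ∨ ¬grant) is true; so (grant ∨ ¬busy) U grant ∧ busy U (busy ∨ ¬grant) is true.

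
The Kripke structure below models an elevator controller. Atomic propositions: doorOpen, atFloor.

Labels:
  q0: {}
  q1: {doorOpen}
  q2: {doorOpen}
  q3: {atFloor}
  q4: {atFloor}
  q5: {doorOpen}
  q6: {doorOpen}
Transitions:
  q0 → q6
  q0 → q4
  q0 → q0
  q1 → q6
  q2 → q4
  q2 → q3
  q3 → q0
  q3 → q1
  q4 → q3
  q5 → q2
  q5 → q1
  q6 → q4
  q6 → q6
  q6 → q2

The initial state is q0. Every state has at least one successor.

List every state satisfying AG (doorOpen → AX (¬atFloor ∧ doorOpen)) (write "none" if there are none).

States satisfying doorOpen → AX (¬atFloor ∧ doorOpen): {q0, q1, q3, q4, q5}.
States satisfying AG (doorOpen → AX (¬atFloor ∧ doorOpen)): ∅.

none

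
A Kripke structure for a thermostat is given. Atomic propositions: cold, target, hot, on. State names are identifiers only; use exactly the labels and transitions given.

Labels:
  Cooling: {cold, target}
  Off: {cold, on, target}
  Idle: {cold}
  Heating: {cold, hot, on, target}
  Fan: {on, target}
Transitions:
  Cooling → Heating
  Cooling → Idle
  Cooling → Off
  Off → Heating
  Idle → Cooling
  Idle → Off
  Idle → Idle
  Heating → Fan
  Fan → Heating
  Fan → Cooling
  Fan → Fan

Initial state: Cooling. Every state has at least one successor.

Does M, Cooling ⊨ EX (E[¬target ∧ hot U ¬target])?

Holds

States satisfying E[¬target ∧ hot U ¬target]: {Idle}.
States satisfying EX (E[¬target ∧ hot U ¬target]): {Cooling, Idle}.
Cooling ∈ Sat(EX (E[¬target ∧ hot U ¬target])).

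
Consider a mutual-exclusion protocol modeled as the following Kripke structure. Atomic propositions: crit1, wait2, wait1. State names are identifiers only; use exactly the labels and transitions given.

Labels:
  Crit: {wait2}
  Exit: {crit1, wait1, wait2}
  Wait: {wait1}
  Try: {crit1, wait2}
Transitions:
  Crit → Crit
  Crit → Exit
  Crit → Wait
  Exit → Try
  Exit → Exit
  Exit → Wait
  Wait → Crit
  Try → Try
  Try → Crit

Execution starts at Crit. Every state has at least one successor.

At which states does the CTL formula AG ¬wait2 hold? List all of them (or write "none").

States satisfying ¬wait2: {Wait}.
States satisfying AG ¬wait2: ∅.

none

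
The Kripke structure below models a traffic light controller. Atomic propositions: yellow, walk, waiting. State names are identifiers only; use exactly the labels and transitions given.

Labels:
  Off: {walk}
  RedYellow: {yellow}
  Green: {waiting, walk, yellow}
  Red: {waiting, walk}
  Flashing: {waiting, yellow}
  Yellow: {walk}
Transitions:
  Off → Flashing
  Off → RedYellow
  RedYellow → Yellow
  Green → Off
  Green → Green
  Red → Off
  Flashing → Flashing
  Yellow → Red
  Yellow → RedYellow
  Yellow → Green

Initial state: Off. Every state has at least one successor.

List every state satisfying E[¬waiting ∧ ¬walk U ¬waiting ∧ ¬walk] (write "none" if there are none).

{RedYellow}

States satisfying ¬waiting ∧ ¬walk: {RedYellow}.
States satisfying E[¬waiting ∧ ¬walk U ¬waiting ∧ ¬walk]: {RedYellow}.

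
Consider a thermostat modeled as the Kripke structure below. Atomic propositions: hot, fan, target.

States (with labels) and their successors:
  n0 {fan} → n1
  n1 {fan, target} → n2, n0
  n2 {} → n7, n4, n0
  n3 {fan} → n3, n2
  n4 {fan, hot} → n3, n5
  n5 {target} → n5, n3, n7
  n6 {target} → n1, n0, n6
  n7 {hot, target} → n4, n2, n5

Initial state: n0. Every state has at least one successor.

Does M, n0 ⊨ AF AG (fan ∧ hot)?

States satisfying AG (fan ∧ hot): ∅.
States satisfying AF AG (fan ∧ hot): ∅.
There is a path from n0 along which AG (fan ∧ hot) never holds.
n0 ∉ Sat(AF AG (fan ∧ hot)).

No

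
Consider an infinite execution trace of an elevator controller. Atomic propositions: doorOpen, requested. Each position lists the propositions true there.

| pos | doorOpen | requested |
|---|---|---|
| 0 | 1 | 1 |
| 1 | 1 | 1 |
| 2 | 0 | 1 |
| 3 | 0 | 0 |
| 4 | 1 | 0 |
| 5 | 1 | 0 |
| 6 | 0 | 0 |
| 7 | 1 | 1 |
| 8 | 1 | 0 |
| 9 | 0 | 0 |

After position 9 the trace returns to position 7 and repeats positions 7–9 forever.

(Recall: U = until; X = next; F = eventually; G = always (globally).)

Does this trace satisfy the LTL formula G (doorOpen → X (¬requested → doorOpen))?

No

doorOpen → X (¬requested → doorOpen) must hold at every position from 0 onward. It fails at position 5, so G (doorOpen → X (¬requested → doorOpen)) is false.
Positions where doorOpen holds: 0, 1, 4, 5, 7, 8.
Check X (¬requested → doorOpen) at each: 0→ok, 1→ok, 4→ok, 5→fails, 7→ok, 8→fails.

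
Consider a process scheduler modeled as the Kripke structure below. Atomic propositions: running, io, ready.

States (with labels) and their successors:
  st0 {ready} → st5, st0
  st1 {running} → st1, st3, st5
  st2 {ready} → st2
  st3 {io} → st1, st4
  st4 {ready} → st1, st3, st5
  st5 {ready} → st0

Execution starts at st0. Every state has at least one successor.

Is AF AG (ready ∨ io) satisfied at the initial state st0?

States satisfying AG (ready ∨ io): {st0, st2, st5}.
States satisfying AF AG (ready ∨ io): {st0, st2, st5}.
st0 ∈ Sat(AF AG (ready ∨ io)).

Holds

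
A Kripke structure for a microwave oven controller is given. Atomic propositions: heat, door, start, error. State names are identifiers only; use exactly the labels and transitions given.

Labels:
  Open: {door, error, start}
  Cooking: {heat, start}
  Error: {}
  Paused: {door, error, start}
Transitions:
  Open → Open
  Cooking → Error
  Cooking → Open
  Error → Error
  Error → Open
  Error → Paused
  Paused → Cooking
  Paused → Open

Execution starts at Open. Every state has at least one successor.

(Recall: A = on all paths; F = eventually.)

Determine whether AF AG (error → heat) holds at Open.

Violated

States satisfying AG (error → heat): ∅.
States satisfying AF AG (error → heat): ∅.
There is a path from Open along which AG (error → heat) never holds.
Open ∉ Sat(AF AG (error → heat)).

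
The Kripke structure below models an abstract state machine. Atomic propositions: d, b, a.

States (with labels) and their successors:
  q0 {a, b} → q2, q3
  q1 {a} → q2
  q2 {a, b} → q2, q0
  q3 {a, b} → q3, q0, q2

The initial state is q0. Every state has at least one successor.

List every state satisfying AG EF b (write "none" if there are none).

States satisfying EF b: {q0, q1, q2, q3}.
States satisfying AG EF b: {q0, q1, q2, q3}.

{q0, q1, q2, q3}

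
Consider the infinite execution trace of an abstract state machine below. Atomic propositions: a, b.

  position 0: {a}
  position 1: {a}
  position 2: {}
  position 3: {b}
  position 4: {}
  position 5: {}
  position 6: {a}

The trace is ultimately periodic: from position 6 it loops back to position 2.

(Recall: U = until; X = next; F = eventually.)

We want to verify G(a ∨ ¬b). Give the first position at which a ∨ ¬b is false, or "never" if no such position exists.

Check a ∨ ¬b at each position in order: 0 ✓, 1 ✓, 2 ✓.
At position 3 the labels are {b}, so a ∨ ¬b is false there. This is the first violation.

3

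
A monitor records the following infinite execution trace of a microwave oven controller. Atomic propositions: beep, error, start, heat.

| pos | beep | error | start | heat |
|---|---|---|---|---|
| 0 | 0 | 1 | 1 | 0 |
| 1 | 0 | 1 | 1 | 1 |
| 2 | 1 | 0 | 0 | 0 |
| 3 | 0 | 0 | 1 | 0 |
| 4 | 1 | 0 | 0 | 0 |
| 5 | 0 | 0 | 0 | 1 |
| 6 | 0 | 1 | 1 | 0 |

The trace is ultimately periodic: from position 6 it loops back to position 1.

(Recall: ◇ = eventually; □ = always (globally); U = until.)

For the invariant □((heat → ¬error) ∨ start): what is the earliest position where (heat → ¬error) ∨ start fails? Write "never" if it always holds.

never

(heat → ¬error) ∨ start holds at every position 0..6, and those are all the positions the trace ever visits, so the invariant □((heat → ¬error) ∨ start) is never violated.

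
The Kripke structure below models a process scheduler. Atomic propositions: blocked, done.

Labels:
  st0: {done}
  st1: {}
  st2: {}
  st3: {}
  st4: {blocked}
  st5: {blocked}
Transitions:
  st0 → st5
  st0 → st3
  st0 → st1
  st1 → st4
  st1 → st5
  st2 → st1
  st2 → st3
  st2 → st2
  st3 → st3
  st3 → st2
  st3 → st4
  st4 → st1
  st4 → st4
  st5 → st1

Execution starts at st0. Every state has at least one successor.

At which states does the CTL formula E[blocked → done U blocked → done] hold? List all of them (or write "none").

{st0, st1, st2, st3}

States satisfying blocked → done: {st0, st1, st2, st3}.
States satisfying E[blocked → done U blocked → done]: {st0, st1, st2, st3}.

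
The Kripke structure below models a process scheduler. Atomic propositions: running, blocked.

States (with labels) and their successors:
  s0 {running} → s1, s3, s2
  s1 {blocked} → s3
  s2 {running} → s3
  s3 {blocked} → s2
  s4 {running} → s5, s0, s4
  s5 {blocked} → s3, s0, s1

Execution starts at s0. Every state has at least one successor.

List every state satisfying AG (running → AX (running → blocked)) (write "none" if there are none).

States satisfying running → AX (running → blocked): {s1, s2, s3, s5}.
States satisfying AG (running → AX (running → blocked)): {s1, s2, s3}.

{s1, s2, s3}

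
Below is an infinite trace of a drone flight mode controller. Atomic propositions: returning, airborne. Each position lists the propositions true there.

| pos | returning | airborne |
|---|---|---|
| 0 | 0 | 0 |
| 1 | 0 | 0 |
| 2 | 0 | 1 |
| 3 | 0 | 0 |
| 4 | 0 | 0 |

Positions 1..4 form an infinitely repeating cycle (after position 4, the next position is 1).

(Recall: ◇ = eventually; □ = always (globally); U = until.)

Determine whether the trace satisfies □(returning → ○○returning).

returning → ○○returning holds at every position 0..4, and those are all positions ever visited, so □(returning → ○○returning) holds.

Holds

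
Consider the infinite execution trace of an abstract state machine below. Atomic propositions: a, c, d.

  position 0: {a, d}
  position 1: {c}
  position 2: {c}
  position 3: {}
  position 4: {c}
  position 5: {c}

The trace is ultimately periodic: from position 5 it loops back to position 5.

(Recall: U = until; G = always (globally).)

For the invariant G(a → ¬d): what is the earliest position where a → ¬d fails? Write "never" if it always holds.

0

At position 0 the labels are {a, d}, so a → ¬d is false there. This is the first violation.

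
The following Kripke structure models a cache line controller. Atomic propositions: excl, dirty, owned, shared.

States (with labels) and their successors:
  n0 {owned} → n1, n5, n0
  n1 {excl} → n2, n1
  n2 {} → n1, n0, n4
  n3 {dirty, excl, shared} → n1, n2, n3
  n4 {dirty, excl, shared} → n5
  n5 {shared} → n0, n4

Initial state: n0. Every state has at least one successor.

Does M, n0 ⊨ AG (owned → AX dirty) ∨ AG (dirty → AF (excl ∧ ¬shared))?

Violated

States satisfying owned → AX dirty: {n1, n2, n3, n4, n5}.
States satisfying AG (owned → AX dirty): ∅.
States satisfying dirty → AF (excl ∧ ¬shared): {n0, n1, n2, n5}.
States satisfying AG (dirty → AF (excl ∧ ¬shared)): ∅.
States satisfying AG (owned → AX dirty) ∨ AG (dirty → AF (excl ∧ ¬shared)): ∅.
n0 ∉ Sat(AG (owned → AX dirty) ∨ AG (dirty → AF (excl ∧ ¬shared))).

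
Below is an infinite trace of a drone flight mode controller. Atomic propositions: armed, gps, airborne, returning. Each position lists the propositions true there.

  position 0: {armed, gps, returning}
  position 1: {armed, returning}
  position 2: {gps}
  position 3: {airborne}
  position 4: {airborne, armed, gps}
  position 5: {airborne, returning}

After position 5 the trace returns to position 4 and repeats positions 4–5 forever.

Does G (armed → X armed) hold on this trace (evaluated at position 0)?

armed → X armed must hold at every position from 0 onward. It fails at position 1, so G (armed → X armed) is false.
Positions where armed holds: 0, 1, 4.
Check X armed at each: 0→ok, 1→fails, 4→fails.

Violated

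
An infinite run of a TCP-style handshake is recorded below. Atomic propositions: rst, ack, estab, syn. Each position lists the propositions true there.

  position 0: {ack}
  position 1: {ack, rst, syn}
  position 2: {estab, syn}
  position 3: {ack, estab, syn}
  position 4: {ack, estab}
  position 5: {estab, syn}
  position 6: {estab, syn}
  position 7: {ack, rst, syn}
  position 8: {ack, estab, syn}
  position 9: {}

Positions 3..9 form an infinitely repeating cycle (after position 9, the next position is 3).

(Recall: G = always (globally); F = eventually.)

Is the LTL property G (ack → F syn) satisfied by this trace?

ack → F syn holds at every position 0..9, and those are all positions ever visited, so G (ack → F syn) holds.
Positions where ack holds: 0, 1, 3, 4, 7, 8.
Check F syn at each: 0→ok, 1→ok, 3→ok, 4→ok, 7→ok, 8→ok.

Satisfied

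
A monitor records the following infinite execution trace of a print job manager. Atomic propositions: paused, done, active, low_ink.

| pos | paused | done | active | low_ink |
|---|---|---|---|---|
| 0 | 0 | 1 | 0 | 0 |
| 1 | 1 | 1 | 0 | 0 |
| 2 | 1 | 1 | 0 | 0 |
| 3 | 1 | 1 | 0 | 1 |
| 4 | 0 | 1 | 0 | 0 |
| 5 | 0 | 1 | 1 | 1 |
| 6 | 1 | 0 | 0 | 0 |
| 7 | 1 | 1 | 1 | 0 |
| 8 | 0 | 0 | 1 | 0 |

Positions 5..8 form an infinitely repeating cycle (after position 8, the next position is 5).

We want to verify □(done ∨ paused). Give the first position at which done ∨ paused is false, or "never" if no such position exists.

Check done ∨ paused at each position in order: 0 ✓, 1 ✓, 2 ✓, 3 ✓, 4 ✓, 5 ✓, 6 ✓, 7 ✓.
At position 8 the labels are {active}, so done ∨ paused is false there. This is the first violation.

8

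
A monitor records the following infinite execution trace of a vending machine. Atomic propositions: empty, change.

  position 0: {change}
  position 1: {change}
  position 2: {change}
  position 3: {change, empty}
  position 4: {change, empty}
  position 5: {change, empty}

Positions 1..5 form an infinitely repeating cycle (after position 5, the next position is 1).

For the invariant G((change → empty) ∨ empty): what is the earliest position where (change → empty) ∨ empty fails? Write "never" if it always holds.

0

At position 0 the labels are {change}, so (change → empty) ∨ empty is false there. This is the first violation.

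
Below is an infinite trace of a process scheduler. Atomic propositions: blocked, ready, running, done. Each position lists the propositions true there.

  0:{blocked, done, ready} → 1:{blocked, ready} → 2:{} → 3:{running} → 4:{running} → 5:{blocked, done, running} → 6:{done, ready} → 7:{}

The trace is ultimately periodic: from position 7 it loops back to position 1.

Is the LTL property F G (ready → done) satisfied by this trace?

No

G (ready → done) is false at every position 0..7, so it never becomes true and F G (ready → done) fails.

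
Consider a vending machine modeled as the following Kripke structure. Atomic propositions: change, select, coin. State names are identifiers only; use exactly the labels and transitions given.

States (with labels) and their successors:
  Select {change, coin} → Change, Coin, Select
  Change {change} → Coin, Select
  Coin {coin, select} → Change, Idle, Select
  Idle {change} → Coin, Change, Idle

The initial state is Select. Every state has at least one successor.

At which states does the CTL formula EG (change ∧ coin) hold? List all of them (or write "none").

States satisfying change ∧ coin: {Select}.
States satisfying EG (change ∧ coin): {Select}.

{Select}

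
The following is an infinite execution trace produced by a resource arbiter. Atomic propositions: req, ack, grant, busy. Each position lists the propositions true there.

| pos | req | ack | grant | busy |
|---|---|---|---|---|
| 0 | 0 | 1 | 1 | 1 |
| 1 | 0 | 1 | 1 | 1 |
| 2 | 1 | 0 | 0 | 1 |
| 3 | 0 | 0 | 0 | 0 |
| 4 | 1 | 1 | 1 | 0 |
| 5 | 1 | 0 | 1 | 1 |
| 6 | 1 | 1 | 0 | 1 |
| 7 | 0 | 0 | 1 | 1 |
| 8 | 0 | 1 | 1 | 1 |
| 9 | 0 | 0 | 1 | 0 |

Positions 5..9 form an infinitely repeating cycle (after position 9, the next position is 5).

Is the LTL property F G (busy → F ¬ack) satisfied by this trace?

Yes

G (busy → F ¬ack) holds at position 0, which is reachable from 0, so F G (busy → F ¬ack) holds.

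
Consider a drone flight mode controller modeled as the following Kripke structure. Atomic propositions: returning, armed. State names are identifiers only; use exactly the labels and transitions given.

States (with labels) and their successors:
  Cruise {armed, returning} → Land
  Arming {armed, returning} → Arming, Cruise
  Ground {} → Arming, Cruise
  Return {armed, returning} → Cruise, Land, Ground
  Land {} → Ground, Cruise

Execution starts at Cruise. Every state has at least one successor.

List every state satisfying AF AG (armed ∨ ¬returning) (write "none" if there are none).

States satisfying AG (armed ∨ ¬returning): {Cruise, Arming, Ground, Return, Land}.
States satisfying AF AG (armed ∨ ¬returning): {Cruise, Arming, Ground, Return, Land}.

{Cruise, Arming, Ground, Return, Land}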